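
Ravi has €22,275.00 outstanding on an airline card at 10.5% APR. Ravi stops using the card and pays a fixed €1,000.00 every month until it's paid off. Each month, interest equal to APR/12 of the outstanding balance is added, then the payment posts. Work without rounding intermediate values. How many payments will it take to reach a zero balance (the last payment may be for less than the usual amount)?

Monthly rate r = 10.5%/12 = 0.875% = 0.00875.
Recurrence: B ← B·(1+r) − €1,000.00.
Month 1: interest €194.91; balance after payment €21,469.91.
Month 2: interest €187.86; balance after payment €20,657.77.
Closed form: n = −ln(1 − rB₀/P)/ln(1+r) = −ln(0.80509)/ln(1.00875) ≈ 24.885, so the balance reaches zero during payment 25.

25 months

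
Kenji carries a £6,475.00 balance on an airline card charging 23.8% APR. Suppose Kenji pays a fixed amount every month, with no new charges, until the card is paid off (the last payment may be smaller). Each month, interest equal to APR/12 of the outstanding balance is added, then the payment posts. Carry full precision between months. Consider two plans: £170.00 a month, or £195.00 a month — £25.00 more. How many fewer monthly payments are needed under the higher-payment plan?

Monthly rate r = 23.8%/12 = 1.98333% = 0.0198333.
At £170.00/mo: n = ⌈−ln(1 − rB₀/P)/ln(1+r)⌉ = 72 payments (last £119.93); total interest = total paid − £6,475.00 = £5,714.93.
At £195.00/mo: 55 payments (last £140.29); total interest £4,195.29.
Payments saved = 72 − 55 = 17.

17 fewer payments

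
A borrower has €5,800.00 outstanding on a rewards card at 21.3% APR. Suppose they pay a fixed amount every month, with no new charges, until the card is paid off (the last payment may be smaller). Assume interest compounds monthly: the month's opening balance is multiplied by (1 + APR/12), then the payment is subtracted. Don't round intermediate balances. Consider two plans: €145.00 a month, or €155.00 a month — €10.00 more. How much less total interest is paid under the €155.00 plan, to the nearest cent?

Monthly rate r = 21.3%/12 = 1.775% = 0.01775.
At €145.00/mo: n = ⌈−ln(1 − rB₀/P)/ln(1+r)⌉ = 71 payments (last €51.99); total interest = total paid − €5,800.00 = €4,401.99.
At €155.00/mo: 63 payments (last €3.32); total interest €3,813.32.
Interest saved = €4,401.99 − €3,813.32 = €588.67.

€588.67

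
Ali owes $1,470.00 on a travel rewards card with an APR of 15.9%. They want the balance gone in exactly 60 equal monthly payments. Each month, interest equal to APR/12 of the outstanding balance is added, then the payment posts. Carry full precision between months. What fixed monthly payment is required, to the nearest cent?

$35.67

Monthly rate r = 15.9%/12 = 1.325% = 0.01325.
Level-payment amortization: P = B₀·r / (1 − (1+r)^(−n)) = 1470.00·0.01325 / (1 − 1.01325^(−60)).
Denominator 1 − (1+r)^(−60) = 0.546054981.
P = 19.4775 / 0.546054981 ≈ 35.67.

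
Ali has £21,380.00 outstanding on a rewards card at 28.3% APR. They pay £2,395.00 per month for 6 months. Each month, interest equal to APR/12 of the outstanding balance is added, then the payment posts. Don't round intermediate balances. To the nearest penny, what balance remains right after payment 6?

Monthly rate r = 28.3%/12 = 2.35833% = 0.0235833.
Each month: B ← B·(1+r) − £2,395.00.
Month 1: interest £504.21; balance after payment £19,489.21.
Month 2: interest £459.62; balance after payment £17,553.83.
Month 3: interest £413.98; balance after payment £15,572.81.
Month 4: interest £367.26; balance after payment £13,545.07.
Month 5: interest £319.44; balance after payment £11,469.51.
Month 6: interest £270.49; balance after payment £9,345.00.

£9,345.00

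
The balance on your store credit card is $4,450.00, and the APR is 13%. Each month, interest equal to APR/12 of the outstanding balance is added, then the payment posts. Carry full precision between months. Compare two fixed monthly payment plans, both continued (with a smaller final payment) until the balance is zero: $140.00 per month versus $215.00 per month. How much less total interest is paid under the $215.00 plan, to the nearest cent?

$418.39

Monthly rate r = 13%/12 = 1.08333% = 0.0108333.
At $140.00/mo: n = ⌈−ln(1 − rB₀/P)/ln(1+r)⌉ = 40 payments (last $24.71); total interest = total paid − $4,450.00 = $1,034.71.
At $215.00/mo: 24 payments (last $121.32); total interest $616.32.
Interest saved = $1,034.71 − $616.32 = $418.39.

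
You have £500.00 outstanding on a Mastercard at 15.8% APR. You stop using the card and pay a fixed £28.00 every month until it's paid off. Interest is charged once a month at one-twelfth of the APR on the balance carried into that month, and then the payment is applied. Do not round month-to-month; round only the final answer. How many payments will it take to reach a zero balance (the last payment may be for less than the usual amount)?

21 months

Monthly rate r = 15.8%/12 = 1.31667% = 0.0131667.
Recurrence: B ← B·(1+r) − £28.00.
Month 1: interest £6.58; balance after payment £478.58.
Month 2: interest £6.30; balance after payment £456.88.
Closed form: n = −ln(1 − rB₀/P)/ln(1+r) = −ln(0.76488)/ln(1.01317) ≈ 20.491, so the balance reaches zero during payment 21.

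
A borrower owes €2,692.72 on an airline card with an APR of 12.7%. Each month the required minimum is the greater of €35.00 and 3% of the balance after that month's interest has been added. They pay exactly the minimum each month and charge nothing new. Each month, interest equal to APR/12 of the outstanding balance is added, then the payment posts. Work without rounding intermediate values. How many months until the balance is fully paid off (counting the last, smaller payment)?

Monthly rate r = 12.7%/12 = 1.05833% = 0.0105833.
While 3% of the post-interest balance exceeds €35.00, each month B ← (B·(1+r))·(1 − 0.03), i.e. B shrinks by the factor (1+r)·0.97 = 0.98027.
This holds for months 1–43. Entering month 44 the balance is €1,142.82; 3% of the post-interest balance is now below €35.00, so the flat €35.00 minimum applies from here.
From month 44 a fixed €35.00 at rate r clears €1,142.82 in 41 more payments. Total: 43 + 41 = 84 months.

84 months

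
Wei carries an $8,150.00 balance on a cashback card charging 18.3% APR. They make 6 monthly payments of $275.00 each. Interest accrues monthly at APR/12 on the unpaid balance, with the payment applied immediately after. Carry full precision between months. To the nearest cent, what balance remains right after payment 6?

$7,210.54

Monthly rate r = 18.3%/12 = 1.525% = 0.01525.
Each month: B ← B·(1+r) − $275.00.
Month 1: interest $124.29; balance after payment $7,999.29.
Month 2: interest $121.99; balance after payment $7,846.28.
Month 3: interest $119.66; balance after payment $7,690.93.
Month 4: interest $117.29; balance after payment $7,533.22.
Month 5: interest $114.88; balance after payment $7,373.10.
Month 6: interest $112.44; balance after payment $7,210.54.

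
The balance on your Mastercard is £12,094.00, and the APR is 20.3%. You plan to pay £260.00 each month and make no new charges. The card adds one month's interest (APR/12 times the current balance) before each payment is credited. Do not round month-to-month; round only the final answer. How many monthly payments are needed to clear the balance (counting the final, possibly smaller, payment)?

Monthly rate r = 20.3%/12 = 1.69167% = 0.0169167.
Recurrence: B ← B·(1+r) − £260.00.
Month 1: interest £204.59; balance after payment £12,038.59.
Month 2: interest £203.65; balance after payment £11,982.24.
Closed form: n = −ln(1 − rB₀/P)/ln(1+r) = −ln(0.21311)/ln(1.01692) ≈ 92.156, so the balance reaches zero during payment 93.

93 months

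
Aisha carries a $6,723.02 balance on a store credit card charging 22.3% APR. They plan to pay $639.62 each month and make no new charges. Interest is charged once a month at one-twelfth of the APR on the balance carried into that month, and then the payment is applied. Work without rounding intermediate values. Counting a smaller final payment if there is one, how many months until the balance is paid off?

12 months

Monthly rate r = 22.3%/12 = 1.85833% = 0.0185833.
Recurrence: B ← B·(1+r) − $639.62.
Month 1: interest $124.94; balance after payment $6,208.34.
Month 2: interest $115.37; balance after payment $5,684.09.
Closed form: n = −ln(1 − rB₀/P)/ln(1+r) = −ln(0.80467)/ln(1.01858) ≈ 11.803, so the balance reaches zero during payment 12.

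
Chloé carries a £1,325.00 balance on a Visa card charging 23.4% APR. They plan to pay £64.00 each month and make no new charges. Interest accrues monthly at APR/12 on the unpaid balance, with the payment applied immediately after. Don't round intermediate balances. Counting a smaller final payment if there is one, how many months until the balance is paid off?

Monthly rate r = 23.4%/12 = 1.95% = 0.0195.
Recurrence: B ← B·(1+r) − £64.00.
Month 1: interest £25.84; balance after payment £1,286.84.
Month 2: interest £25.09; balance after payment £1,247.93.
Closed form: n = −ln(1 − rB₀/P)/ln(1+r) = −ln(0.59629)/ln(1.0195) ≈ 26.772, so the balance reaches zero during payment 27.

27 months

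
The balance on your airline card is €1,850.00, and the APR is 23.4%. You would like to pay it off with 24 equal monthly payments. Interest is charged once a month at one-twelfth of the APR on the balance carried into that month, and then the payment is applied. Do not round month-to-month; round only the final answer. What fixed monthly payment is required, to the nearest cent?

€97.26

Monthly rate r = 23.4%/12 = 1.95% = 0.0195.
Level-payment amortization: P = B₀·r / (1 − (1+r)^(−n)) = 1850.00·0.0195 / (1 − 1.0195^(−24)).
Denominator 1 − (1+r)^(−24) = 0.370919132.
P = 36.075 / 0.370919132 ≈ 97.26.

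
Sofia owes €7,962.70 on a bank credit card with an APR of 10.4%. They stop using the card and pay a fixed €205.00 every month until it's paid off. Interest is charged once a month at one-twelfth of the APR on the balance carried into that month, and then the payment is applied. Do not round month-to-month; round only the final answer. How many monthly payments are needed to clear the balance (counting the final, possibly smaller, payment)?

Monthly rate r = 10.4%/12 = 0.866667% = 0.00866667.
Recurrence: B ← B·(1+r) − €205.00.
Month 1: interest €69.01; balance after payment €7,826.71.
Month 2: interest €67.83; balance after payment €7,689.54.
Closed form: n = −ln(1 − rB₀/P)/ln(1+r) = −ln(0.66337)/ln(1.00867) ≈ 47.562, so the balance reaches zero during payment 48.

48 months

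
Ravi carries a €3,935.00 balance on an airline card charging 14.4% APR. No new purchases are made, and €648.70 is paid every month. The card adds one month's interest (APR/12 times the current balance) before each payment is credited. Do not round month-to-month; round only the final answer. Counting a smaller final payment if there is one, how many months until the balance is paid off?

7 months

Monthly rate r = 14.4%/12 = 1.2% = 0.012.
Recurrence: B ← B·(1+r) − €648.70.
Month 1: interest €47.22; balance after payment €3,333.52.
Month 2: interest €40.00; balance after payment €2,724.82.
Closed form: n = −ln(1 − rB₀/P)/ln(1+r) = −ln(0.92721)/ln(1.012) ≈ 6.336, so the balance reaches zero during payment 7.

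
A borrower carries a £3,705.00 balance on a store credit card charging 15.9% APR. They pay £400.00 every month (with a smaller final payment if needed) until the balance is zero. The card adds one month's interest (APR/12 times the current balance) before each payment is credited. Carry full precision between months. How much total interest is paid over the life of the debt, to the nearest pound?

£274

Monthly rate r = 15.9%/12 = 1.325% = 0.01325.
Payoff takes n = ⌈−ln(1 − rB₀/P)/ln(1+r)⌉ = ⌈9.947⌉ = 10 payments; the last is £379.12.
Total paid = 9·£400.00 + £379.12 = £3,979.12.
Total interest = total paid − principal = £3,979.12 − £3,705.00 = £274.12.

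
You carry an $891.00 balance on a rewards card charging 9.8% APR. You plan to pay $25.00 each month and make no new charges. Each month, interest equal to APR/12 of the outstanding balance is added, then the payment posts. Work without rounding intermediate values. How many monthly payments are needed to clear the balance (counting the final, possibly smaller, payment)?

Monthly rate r = 9.8%/12 = 0.816667% = 0.00816667.
Recurrence: B ← B·(1+r) − $25.00.
Month 1: interest $7.28; balance after payment $873.28.
Month 2: interest $7.13; balance after payment $855.41.
Closed form: n = −ln(1 − rB₀/P)/ln(1+r) = −ln(0.70894)/ln(1.00817) ≈ 42.292, so the balance reaches zero during payment 43.

43 payments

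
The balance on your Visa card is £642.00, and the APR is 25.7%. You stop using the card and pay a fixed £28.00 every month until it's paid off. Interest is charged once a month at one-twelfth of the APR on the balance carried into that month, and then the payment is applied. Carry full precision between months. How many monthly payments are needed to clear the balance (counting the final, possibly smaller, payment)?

32 payments

Monthly rate r = 25.7%/12 = 2.14167% = 0.0214167.
Recurrence: B ← B·(1+r) − £28.00.
Month 1: interest £13.75; balance after payment £627.75.
Month 2: interest £13.44; balance after payment £613.19.
Closed form: n = −ln(1 − rB₀/P)/ln(1+r) = −ln(0.50895)/ln(1.02142) ≈ 31.873, so the balance reaches zero during payment 32.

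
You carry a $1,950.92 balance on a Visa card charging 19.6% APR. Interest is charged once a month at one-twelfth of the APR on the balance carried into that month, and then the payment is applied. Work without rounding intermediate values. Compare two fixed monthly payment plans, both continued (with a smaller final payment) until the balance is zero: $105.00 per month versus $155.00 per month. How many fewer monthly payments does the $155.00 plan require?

8 fewer payments

Monthly rate r = 19.6%/12 = 1.63333% = 0.0163333.
At $105.00/mo: n = ⌈−ln(1 − rB₀/P)/ln(1+r)⌉ = 23 payments (last $34.04); total interest = total paid − $1,950.92 = $393.12.
At $155.00/mo: 15 payments (last $32.01); total interest $251.09.
Payments saved = 23 − 15 = 8.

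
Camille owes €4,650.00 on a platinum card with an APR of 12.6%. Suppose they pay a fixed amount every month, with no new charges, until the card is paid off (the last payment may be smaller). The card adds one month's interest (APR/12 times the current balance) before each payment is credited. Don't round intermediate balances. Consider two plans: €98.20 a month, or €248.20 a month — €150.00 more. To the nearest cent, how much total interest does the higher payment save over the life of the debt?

Monthly rate r = 12.6%/12 = 1.05% = 0.0105.
At €98.20/mo: n = ⌈−ln(1 − rB₀/P)/ln(1+r)⌉ = 66 payments (last €81.12); total interest = total paid − €4,650.00 = €1,814.12.
At €248.20/mo: 21 payments (last €241.04); total interest €555.04.
Interest saved = €1,814.12 − €555.04 = €1,259.08.

€1,259.08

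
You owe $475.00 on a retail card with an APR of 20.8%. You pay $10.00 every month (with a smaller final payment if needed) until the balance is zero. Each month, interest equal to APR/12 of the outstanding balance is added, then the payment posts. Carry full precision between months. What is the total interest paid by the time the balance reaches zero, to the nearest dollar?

Monthly rate r = 20.8%/12 = 1.73333% = 0.0173333.
Payoff takes n = ⌈−ln(1 − rB₀/P)/ln(1+r)⌉ = ⌈100.873⌉ = 101 payments; the last is $8.74.
Total paid = 100·$10.00 + $8.74 = $1,008.74.
Total interest = total paid − principal = $1,008.74 − $475.00 = $533.74.

$534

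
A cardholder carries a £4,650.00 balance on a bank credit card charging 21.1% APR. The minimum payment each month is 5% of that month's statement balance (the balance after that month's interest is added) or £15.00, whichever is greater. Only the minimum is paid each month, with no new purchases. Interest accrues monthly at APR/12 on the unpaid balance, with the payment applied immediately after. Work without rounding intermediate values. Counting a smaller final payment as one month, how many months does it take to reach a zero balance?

Monthly rate r = 21.1%/12 = 1.75833% = 0.0175833.
While 5% of the post-interest balance exceeds £15.00, each month B ← (B·(1+r))·(1 − 0.05), i.e. B shrinks by the factor (1+r)·0.95 = 0.9667.
This holds for months 1–82. Entering month 83 the balance is £289.42; 5% of the post-interest balance is now below £15.00, so the flat £15.00 minimum applies from here.
From month 83 a fixed £15.00 at rate r clears £289.42 in 24 more payments. Total: 82 + 24 = 106 months.

106 months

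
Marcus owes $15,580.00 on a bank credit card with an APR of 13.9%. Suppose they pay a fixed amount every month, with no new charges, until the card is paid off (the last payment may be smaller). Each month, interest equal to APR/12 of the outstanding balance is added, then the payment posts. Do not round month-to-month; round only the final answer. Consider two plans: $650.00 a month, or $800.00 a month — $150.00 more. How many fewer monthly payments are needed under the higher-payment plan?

6 fewer payments

Monthly rate r = 13.9%/12 = 1.15833% = 0.0115833.
At $650.00/mo: n = ⌈−ln(1 − rB₀/P)/ln(1+r)⌉ = 29 payments (last $156.87); total interest = total paid − $15,580.00 = $2,776.87.
At $800.00/mo: 23 payments (last $159.05); total interest $2,179.05.
Payments saved = 29 − 23 = 6.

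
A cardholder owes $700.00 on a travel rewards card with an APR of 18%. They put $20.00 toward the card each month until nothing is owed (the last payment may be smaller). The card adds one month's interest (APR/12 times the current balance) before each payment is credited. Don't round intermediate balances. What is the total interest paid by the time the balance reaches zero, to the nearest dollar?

Monthly rate r = 18%/12 = 1.5% = 0.015.
Payoff takes n = ⌈−ln(1 − rB₀/P)/ln(1+r)⌉ = ⌈50.001⌉ = 51 payments; the last is $0.01.
Total paid = 50·$20.00 + $0.01 = $1,000.01.
Total interest = total paid − principal = $1,000.01 − $700.00 = $300.01.

$300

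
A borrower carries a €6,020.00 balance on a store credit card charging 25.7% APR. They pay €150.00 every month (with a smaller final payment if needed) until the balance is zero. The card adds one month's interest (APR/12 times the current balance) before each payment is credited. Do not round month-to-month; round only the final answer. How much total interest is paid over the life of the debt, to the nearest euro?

Monthly rate r = 25.7%/12 = 2.14167% = 0.0214167.
Payoff takes n = ⌈−ln(1 − rB₀/P)/ln(1+r)⌉ = ⌈92.622⌉ = 93 payments; the last is €93.64.
Total paid = 92·€150.00 + €93.64 = €13,893.64.
Total interest = total paid − principal = €13,893.64 − €6,020.00 = €7,873.64.

€7,874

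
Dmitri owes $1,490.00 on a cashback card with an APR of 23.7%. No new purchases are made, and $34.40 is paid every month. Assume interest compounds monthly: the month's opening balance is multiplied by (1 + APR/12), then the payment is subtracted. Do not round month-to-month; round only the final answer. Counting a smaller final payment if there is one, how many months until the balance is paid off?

99 months

Monthly rate r = 23.7%/12 = 1.975% = 0.01975.
Recurrence: B ← B·(1+r) − $34.40.
Month 1: interest $29.43; balance after payment $1,485.03.
Month 2: interest $29.33; balance after payment $1,479.96.
Closed form: n = −ln(1 − rB₀/P)/ln(1+r) = −ln(0.14455)/ln(1.01975) ≈ 98.895, so the balance reaches zero during payment 99.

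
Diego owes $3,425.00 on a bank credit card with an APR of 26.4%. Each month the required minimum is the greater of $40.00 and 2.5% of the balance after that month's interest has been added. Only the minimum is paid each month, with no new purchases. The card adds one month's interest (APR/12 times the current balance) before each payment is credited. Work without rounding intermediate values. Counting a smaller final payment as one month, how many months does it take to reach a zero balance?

Monthly rate r = 26.4%/12 = 2.2% = 0.022.
While 2.5% of the post-interest balance exceeds $40.00, each month B ← (B·(1+r))·(1 − 0.025), i.e. B shrinks by the factor (1+r)·0.975 = 0.99645.
This holds for months 1–221. Entering month 222 the balance is $1,560.73; 2.5% of the post-interest balance is now below $40.00, so the flat $40.00 minimum applies from here.
From month 222 a fixed $40.00 at rate r clears $1,560.73 in 90 more payments. Total: 221 + 90 = 311 months.

311 months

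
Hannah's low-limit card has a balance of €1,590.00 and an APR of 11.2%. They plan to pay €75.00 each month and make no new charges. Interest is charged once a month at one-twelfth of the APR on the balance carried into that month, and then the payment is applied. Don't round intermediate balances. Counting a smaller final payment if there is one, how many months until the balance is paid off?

Monthly rate r = 11.2%/12 = 0.933333% = 0.00933333.
Recurrence: B ← B·(1+r) − €75.00.
Month 1: interest €14.84; balance after payment €1,529.84.
Month 2: interest €14.28; balance after payment €1,469.12.
Closed form: n = −ln(1 − rB₀/P)/ln(1+r) = −ln(0.80213)/ln(1.00933) ≈ 23.733, so the balance reaches zero during payment 24.

24 months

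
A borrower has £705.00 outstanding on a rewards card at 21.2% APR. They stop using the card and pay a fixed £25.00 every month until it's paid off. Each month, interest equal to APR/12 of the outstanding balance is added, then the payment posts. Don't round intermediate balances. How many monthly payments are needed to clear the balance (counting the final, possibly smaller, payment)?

Monthly rate r = 21.2%/12 = 1.76667% = 0.0176667.
Recurrence: B ← B·(1+r) − £25.00.
Month 1: interest £12.46; balance after payment £692.46.
Month 2: interest £12.23; balance after payment £679.69.
Closed form: n = −ln(1 − rB₀/P)/ln(1+r) = −ln(0.5018)/ln(1.01767) ≈ 39.375, so the balance reaches zero during payment 40.

40 months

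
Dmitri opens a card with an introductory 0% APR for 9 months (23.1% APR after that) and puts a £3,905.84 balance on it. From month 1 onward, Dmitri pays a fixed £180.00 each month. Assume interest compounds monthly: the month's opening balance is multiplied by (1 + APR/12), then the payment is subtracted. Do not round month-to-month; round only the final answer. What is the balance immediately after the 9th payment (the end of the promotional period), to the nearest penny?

£2,285.84

Promo months 1–9 at r₀ = 0%/12 = 0; months 10+ at r₁ = 23.1%/12 = 0.01925.
After month 9 (no interest yet): B = £3,905.84 − 9·£180.00 = £2,285.84.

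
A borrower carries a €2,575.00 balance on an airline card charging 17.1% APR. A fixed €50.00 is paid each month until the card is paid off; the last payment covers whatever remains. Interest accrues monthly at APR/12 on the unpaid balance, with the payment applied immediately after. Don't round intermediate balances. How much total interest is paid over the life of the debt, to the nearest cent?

€2,102.98

Monthly rate r = 17.1%/12 = 1.425% = 0.01425.
Payoff takes n = ⌈−ln(1 − rB₀/P)/ln(1+r)⌉ = ⌈93.558⌉ = 94 payments; the last is €27.98.
Total paid = 93·€50.00 + €27.98 = €4,677.98.
Total interest = total paid − principal = €4,677.98 − €2,575.00 = €2,102.98.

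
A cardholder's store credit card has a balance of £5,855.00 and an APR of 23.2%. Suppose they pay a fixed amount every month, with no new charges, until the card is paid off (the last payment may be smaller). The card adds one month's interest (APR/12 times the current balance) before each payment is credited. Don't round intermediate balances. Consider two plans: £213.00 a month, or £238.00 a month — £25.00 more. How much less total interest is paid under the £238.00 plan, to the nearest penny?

Monthly rate r = 23.2%/12 = 1.93333% = 0.0193333.
At £213.00/mo: n = ⌈−ln(1 − rB₀/P)/ln(1+r)⌉ = 40 payments (last £126.04); total interest = total paid − £5,855.00 = £2,578.04.
At £238.00/mo: 34 payments (last £169.76); total interest £2,168.76.
Interest saved = £2,578.04 − £2,168.76 = £409.28.

£409.28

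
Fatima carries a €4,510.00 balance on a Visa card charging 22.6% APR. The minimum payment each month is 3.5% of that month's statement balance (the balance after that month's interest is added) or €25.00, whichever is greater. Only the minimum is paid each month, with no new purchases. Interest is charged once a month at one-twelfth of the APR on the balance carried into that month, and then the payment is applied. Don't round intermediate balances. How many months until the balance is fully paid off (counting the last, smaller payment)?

150 months

Monthly rate r = 22.6%/12 = 1.88333% = 0.0188333.
While 3.5% of the post-interest balance exceeds €25.00, each month B ← (B·(1+r))·(1 − 0.035), i.e. B shrinks by the factor (1+r)·0.965 = 0.98317.
This holds for months 1–110. Entering month 111 the balance is €697.47; 3.5% of the post-interest balance is now below €25.00, so the flat €25.00 minimum applies from here.
From month 111 a fixed €25.00 at rate r clears €697.47 in 40 more payments. Total: 110 + 40 = 150 months.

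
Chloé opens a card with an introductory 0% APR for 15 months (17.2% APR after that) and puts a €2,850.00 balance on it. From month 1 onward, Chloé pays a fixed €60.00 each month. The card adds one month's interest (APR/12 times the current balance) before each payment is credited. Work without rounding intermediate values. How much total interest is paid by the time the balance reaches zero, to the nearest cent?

Promo months 1–15 at r₀ = 0%/12 = 0; months 16+ at r₁ = 17.2%/12 = 0.0143333.
After month 15 (no interest yet): B = €2,850.00 − 15·€60.00 = €1,950.00.
Then at r₁ with €60.00/mo: n₂ = −ln(1 − r₁·B/P)/ln(1+r₁) ≈ 44.06 → 45 more payments.
Total paid = 59·€60.00 + €3.64 = €3,543.64; interest = €3,543.64 − €2,850.00 = €693.64.

€693.64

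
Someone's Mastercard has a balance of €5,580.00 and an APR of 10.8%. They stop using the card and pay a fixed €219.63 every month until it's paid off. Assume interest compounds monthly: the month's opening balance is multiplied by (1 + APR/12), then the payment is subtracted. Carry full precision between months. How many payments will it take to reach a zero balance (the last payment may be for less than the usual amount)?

29 payments

Monthly rate r = 10.8%/12 = 0.9% = 0.009.
Recurrence: B ← B·(1+r) − €219.63.
Month 1: interest €50.22; balance after payment €5,410.59.
Month 2: interest €48.70; balance after payment €5,239.66.
Closed form: n = −ln(1 − rB₀/P)/ln(1+r) = −ln(0.77134)/ln(1.009) ≈ 28.977, so the balance reaches zero during payment 29.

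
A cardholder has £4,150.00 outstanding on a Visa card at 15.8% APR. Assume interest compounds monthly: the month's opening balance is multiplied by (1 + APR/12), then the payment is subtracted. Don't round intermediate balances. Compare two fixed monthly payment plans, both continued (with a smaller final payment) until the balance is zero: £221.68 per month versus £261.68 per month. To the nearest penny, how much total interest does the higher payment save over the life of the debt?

£110.87

Monthly rate r = 15.8%/12 = 1.31667% = 0.0131667.
At £221.68/mo: n = ⌈−ln(1 − rB₀/P)/ln(1+r)⌉ = 22 payments (last £141.27); total interest = total paid − £4,150.00 = £646.55.
At £261.68/mo: 18 payments (last £237.12); total interest £535.68.
Interest saved = £646.55 − £535.68 = £110.87.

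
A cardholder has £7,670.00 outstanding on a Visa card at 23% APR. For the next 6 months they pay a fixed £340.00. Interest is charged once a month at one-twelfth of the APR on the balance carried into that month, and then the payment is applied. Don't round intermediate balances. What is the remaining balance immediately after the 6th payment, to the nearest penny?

£6,455.13

Monthly rate r = 23%/12 = 1.91667% = 0.0191667.
Each month: B ← B·(1+r) − £340.00.
Month 1: interest £147.01; balance after payment £7,477.01.
Month 2: interest £143.31; balance after payment £7,280.32.
Month 3: interest £139.54; balance after payment £7,079.86.
Month 4: interest £135.70; balance after payment £6,875.55.
Month 5: interest £131.78; balance after payment £6,667.34.
Month 6: interest £127.79; balance after payment £6,455.13.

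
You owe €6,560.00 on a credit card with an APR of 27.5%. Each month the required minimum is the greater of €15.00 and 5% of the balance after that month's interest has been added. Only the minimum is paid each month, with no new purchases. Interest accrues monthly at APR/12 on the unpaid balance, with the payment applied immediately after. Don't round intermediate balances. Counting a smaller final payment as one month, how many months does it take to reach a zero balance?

135 months

Monthly rate r = 27.5%/12 = 2.29167% = 0.0229167.
While 5% of the post-interest balance exceeds €15.00, each month B ← (B·(1+r))·(1 − 0.05), i.e. B shrinks by the factor (1+r)·0.95 = 0.97177.
This holds for months 1–109. Entering month 110 the balance is €289.31; 5% of the post-interest balance is now below €15.00, so the flat €15.00 minimum applies from here.
From month 110 a fixed €15.00 at rate r clears €289.31 in 26 more payments. Total: 109 + 26 = 135 months.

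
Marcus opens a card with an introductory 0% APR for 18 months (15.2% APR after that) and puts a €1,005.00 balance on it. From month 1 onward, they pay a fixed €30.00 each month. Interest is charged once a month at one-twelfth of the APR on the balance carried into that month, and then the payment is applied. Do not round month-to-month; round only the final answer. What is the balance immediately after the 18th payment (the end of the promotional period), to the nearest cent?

Promo months 1–18 at r₀ = 0%/12 = 0; months 19+ at r₁ = 15.2%/12 = 0.0126667.
After month 18 (no interest yet): B = €1,005.00 − 18·€30.00 = €465.00.

€465.00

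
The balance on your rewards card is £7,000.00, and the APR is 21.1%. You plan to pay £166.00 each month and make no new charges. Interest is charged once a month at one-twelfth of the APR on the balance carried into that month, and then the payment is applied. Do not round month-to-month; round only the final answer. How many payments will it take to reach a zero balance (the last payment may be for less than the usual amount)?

Monthly rate r = 21.1%/12 = 1.75833% = 0.0175833.
Recurrence: B ← B·(1+r) − £166.00.
Month 1: interest £123.08; balance after payment £6,957.08.
Month 2: interest £122.33; balance after payment £6,913.41.
Closed form: n = −ln(1 − rB₀/P)/ln(1+r) = −ln(0.25853)/ln(1.01758) ≈ 77.607, so the balance reaches zero during payment 78.

78 months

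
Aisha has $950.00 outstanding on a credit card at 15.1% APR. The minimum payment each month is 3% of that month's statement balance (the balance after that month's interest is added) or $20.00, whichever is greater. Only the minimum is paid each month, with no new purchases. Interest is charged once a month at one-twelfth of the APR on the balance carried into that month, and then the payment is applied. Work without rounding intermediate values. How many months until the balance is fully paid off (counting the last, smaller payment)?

64 months

Monthly rate r = 15.1%/12 = 1.25833% = 0.0125833.
While 3% of the post-interest balance exceeds $20.00, each month B ← (B·(1+r))·(1 − 0.03), i.e. B shrinks by the factor (1+r)·0.97 = 0.98221.
This holds for months 1–21. Entering month 22 the balance is $651.59; 3% of the post-interest balance is now below $20.00, so the flat $20.00 minimum applies from here.
From month 22 a fixed $20.00 at rate r clears $651.59 in 43 more payments. Total: 21 + 43 = 64 months.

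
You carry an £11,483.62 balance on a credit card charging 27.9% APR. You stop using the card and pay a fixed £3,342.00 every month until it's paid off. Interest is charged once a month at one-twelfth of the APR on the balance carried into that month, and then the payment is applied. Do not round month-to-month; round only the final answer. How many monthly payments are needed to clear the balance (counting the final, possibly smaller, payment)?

Monthly rate r = 27.9%/12 = 2.325% = 0.02325.
Recurrence: B ← B·(1+r) − £3,342.00.
Month 1: interest £266.99; balance after payment £8,408.61.
Month 2: interest £195.50; balance after payment £5,262.11.
Month 3: interest £122.34; balance after payment £2,042.46.
Month 4: interest £47.49; balance after payment £0.00.

4 payments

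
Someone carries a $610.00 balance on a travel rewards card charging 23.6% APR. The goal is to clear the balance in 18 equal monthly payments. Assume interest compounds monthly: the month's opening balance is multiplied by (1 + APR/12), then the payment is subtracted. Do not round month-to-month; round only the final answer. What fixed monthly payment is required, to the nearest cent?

$40.57

Monthly rate r = 23.6%/12 = 1.96667% = 0.0196667.
Level-payment amortization: P = B₀·r / (1 − (1+r)^(−n)) = 610.00·0.0196667 / (1 − 1.01967^(−18)).
Denominator 1 − (1+r)^(−18) = 0.295709226.
P = 11.9967 / 0.295709226 ≈ 40.57.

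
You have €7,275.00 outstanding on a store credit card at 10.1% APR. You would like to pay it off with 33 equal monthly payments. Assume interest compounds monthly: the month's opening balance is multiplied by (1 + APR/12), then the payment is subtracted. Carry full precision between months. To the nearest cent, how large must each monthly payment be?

Monthly rate r = 10.1%/12 = 0.841667% = 0.00841667.
Level-payment amortization: P = B₀·r / (1 − (1+r)^(−n)) = 7275.00·0.00841667 / (1 − 1.00842^(−33)).
Denominator 1 − (1+r)^(−33) = 0.241632857.
P = 61.2312 / 0.241632857 ≈ 253.41.

€253.41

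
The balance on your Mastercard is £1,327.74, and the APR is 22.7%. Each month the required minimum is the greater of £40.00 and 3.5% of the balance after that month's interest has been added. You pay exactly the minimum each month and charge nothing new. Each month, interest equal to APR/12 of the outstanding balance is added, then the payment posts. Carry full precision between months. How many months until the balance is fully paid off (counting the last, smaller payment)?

Monthly rate r = 22.7%/12 = 1.89167% = 0.0189167.
While 3.5% of the post-interest balance exceeds £40.00, each month B ← (B·(1+r))·(1 − 0.035), i.e. B shrinks by the factor (1+r)·0.965 = 0.98325.
This holds for months 1–10. Entering month 11 the balance is £1,121.43; 3.5% of the post-interest balance is now below £40.00, so the flat £40.00 minimum applies from here.
From month 11 a fixed £40.00 at rate r clears £1,121.43 in 41 more payments. Total: 10 + 41 = 51 months.

51 months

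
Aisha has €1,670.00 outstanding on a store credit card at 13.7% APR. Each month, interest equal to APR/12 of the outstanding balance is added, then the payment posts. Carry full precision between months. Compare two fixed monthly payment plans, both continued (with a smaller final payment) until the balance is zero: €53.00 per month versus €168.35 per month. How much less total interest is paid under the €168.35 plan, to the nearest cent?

Monthly rate r = 13.7%/12 = 1.14167% = 0.0114167.
At €53.00/mo: n = ⌈−ln(1 − rB₀/P)/ln(1+r)⌉ = 40 payments (last €14.73); total interest = total paid − €1,670.00 = €411.73.
At €168.35/mo: 11 payments (last €99.20); total interest €112.70.
Interest saved = €411.73 − €112.70 = €299.03.

€299.03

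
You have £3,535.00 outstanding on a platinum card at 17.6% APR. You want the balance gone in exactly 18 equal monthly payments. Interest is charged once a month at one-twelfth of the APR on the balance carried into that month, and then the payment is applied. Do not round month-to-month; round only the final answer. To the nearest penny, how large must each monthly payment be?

£224.88

Monthly rate r = 17.6%/12 = 1.46667% = 0.0146667.
Level-payment amortization: P = B₀·r / (1 − (1+r)^(−n)) = 3535.00·0.0146667 / (1 − 1.01467^(−18)).
Denominator 1 − (1+r)^(−18) = 0.230552631.
P = 51.8467 / 0.230552631 ≈ 224.88.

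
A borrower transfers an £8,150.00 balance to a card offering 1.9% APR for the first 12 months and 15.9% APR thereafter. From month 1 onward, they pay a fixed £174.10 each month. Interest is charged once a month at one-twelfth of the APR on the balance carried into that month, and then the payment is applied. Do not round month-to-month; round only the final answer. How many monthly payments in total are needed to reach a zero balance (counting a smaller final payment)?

Promo months 1–12 at r₀ = 1.9%/12 = 0.00158333; months 13+ at r₁ = 15.9%/12 = 0.01325.
After month 12: iterate B ← B·(1+r₀) − £174.10 for 12 months → £6,198.72.
Then at r₁ with £174.10/mo: n₂ = −ln(1 − r₁·B/P)/ln(1+r₁) ≈ 48.48 → 49 more payments.

61 months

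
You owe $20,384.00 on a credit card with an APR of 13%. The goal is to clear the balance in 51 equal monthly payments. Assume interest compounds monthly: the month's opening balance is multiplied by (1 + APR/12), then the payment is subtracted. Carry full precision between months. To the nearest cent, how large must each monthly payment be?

Monthly rate r = 13%/12 = 1.08333% = 0.0108333.
Level-payment amortization: P = B₀·r / (1 − (1+r)^(−n)) = 20384.00·0.0108333 / (1 − 1.01083^(−51)).
Denominator 1 − (1+r)^(−51) = 0.422778227.
P = 220.827 / 0.422778227 ≈ 522.32.

$522.32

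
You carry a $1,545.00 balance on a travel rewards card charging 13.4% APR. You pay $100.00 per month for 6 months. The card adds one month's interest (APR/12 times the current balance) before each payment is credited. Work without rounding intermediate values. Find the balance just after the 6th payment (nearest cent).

$1,034.45

Monthly rate r = 13.4%/12 = 1.11667% = 0.0111667.
Each month: B ← B·(1+r) − $100.00.
Month 1: interest $17.25; balance after payment $1,462.25.
Month 2: interest $16.33; balance after payment $1,378.58.
Month 3: interest $15.39; balance after payment $1,293.98.
Month 4: interest $14.45; balance after payment $1,208.42.
Month 5: interest $13.49; balance after payment $1,121.92.
Month 6: interest $12.53; balance after payment $1,034.45.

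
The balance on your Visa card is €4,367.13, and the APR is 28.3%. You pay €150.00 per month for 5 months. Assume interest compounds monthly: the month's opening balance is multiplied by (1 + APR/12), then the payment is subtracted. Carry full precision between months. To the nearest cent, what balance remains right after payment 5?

€4,120.74

Monthly rate r = 28.3%/12 = 2.35833% = 0.0235833.
Each month: B ← B·(1+r) − €150.00.
Month 1: interest €102.99; balance after payment €4,320.12.
Month 2: interest €101.88; balance after payment €4,272.00.
Month 3: interest €100.75; balance after payment €4,222.75.
Month 4: interest €99.59; balance after payment €4,172.34.
Month 5: interest €98.40; balance after payment €4,120.74.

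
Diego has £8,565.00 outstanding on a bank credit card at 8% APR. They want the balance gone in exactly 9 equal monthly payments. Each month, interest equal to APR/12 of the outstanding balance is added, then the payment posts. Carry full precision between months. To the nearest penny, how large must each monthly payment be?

£983.67

Monthly rate r = 8%/12 = 0.666667% = 0.00666667.
Level-payment amortization: P = B₀·r / (1 − (1+r)^(−n)) = 8565.00·0.00666667 / (1 − 1.00667^(−9)).
Denominator 1 − (1+r)^(−9) = 0.0580479278.
P = 57.1 / 0.0580479278 ≈ 983.67.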